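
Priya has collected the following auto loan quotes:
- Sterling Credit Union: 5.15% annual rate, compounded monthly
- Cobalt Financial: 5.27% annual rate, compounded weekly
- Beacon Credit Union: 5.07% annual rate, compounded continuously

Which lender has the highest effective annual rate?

Sterling Credit Union: (1 + 0.0515/12)^12 − 1 = 5.273%
Cobalt Financial: (1 + 0.0527/52)^52 − 1 = 5.409%
Beacon Credit Union: e^0.0507 − 1 = 5.201%
The highest effective annual rate is Cobalt Financial at 5.409%.

Cobalt Financial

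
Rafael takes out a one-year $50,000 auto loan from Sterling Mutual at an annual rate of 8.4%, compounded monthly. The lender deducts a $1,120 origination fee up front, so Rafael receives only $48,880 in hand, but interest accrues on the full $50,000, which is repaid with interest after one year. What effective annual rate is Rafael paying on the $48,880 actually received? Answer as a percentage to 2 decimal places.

11.22%

Amount owed after one year: 50,000 × (1 + 0.084/12)^12 = 50,000 × 1.087311 = $54,365.53.
Effective rate on net proceeds: 54,365.53 / 48,880 − 1 = 0.112224 = 11.22%.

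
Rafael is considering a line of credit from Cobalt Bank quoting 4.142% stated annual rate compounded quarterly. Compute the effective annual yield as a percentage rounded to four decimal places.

EAR = (1 + 0.04142/4)^4 − 1.
= 1.042068 − 1 = 4.2068%.

4.2068%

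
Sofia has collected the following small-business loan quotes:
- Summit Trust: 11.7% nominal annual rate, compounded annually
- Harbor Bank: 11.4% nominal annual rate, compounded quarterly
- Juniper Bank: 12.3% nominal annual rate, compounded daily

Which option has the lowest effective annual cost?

Summit Trust

Summit Trust: compounded annually, EAR = 11.700%
Harbor Bank: (1 + 0.114/4)^4 − 1 = 11.897%
Juniper Bank: (1 + 0.123/365)^365 − 1 = 13.086%
The lowest effective annual rate is Summit Trust at 11.700%.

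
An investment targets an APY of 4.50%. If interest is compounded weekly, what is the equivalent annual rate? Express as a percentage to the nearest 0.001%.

(1 + r/52)^52 − 1 = 0.0450, so 1 + r/52 = 1.0450^(1/52).
r/52 = 0.000847, so r = 0.044036 = 4.404%.

4.404%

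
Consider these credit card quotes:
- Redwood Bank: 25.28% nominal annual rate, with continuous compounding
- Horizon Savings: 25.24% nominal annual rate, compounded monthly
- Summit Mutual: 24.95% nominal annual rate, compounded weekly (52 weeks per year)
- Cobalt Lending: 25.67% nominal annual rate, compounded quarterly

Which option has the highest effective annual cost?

Redwood Bank

Redwood Bank: e^0.2528 − 1 = 28.763%
Horizon Savings: (1 + 0.2524/12)^12 − 1 = 28.375%
Summit Mutual: (1 + 0.2495/52)^52 − 1 = 28.262%
Cobalt Lending: (1 + 0.2567/4)^4 − 1 = 28.248%
The highest effective annual rate is Redwood Bank at 28.763%.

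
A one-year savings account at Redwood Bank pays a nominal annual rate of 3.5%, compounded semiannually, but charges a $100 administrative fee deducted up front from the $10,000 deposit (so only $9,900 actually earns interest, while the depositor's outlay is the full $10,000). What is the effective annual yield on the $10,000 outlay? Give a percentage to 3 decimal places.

Value after one year: 9,900 × (1 + 0.035/2)^2 = 9,900 × 1.035306 = $10,249.53.
Effective yield on the $10,000 outlay: 10,249.53 / 10,000 − 1 = 0.024953 = 2.495%.

2.495%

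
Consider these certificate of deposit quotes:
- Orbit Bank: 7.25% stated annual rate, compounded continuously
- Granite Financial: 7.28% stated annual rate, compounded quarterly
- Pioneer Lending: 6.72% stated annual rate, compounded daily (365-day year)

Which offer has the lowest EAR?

Pioneer Lending

Orbit Bank: e^0.0725 − 1 = 7.519%
Granite Financial: (1 + 0.0728/4)^4 − 1 = 7.481%
Pioneer Lending: (1 + 0.0672/365)^365 − 1 = 6.950%
The lowest effective annual rate is Pioneer Lending at 6.950%.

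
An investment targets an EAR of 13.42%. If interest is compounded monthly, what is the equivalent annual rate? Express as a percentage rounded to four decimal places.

(1 + r/12)^12 − 1 = 0.1342, so 1 + r/12 = 1.1342^(1/12).
r/12 = 0.010549, so r = 0.126591 = 12.6591%.

12.6591%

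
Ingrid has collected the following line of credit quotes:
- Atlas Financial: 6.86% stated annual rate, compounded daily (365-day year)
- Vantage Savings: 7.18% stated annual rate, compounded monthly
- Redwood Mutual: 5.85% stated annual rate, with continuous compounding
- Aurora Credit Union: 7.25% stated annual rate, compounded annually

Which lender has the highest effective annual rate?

Vantage Savings

Atlas Financial: (1 + 0.0686/365)^365 − 1 = 7.100%
Vantage Savings: (1 + 0.0718/12)^12 − 1 = 7.421%
Redwood Mutual: e^0.0585 − 1 = 6.024%
Aurora Credit Union: compounded annually, EAR = 7.250%
The highest effective annual rate is Vantage Savings at 7.421%.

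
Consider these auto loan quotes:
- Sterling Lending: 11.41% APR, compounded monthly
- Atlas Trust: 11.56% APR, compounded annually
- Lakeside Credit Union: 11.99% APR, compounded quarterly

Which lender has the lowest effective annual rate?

Sterling Lending: (1 + 0.1141/12)^12 − 1 = 12.026%
Atlas Trust: compounded annually, EAR = 11.560%
Lakeside Credit Union: (1 + 0.1199/4)^4 − 1 = 12.540%
The lowest effective annual rate is Atlas Trust at 11.560%.

Atlas Trust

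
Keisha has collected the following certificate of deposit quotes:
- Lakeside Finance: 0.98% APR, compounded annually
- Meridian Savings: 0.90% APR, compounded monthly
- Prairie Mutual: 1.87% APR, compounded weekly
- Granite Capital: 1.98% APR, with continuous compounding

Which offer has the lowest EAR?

Lakeside Finance: compounded annually, EAR = 0.980%
Meridian Savings: (1 + 0.0090/12)^12 − 1 = 0.904%
Prairie Mutual: (1 + 0.0187/52)^52 − 1 = 1.887%
Granite Capital: e^0.0198 − 1 = 2.000%
The lowest effective annual rate is Meridian Savings at 0.904%.

Meridian Savings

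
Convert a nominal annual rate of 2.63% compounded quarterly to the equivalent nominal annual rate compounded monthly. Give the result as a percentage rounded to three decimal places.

EAR = (1 + 0.0263/4)^4 − 1 = 0.026561.
Solve (1 + r/12)^12 = 1.026561: r/12 = 1.026561^(1/12) − 1 = 0.002187, so r = 0.026243 = 2.624%.

2.624%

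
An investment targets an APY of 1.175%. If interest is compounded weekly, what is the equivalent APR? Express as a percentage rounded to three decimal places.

(1 + r/52)^52 − 1 = 0.01175, so 1 + r/52 = 1.01175^(1/52).
r/52 = 0.000225, so r = 0.011683 = 1.168%.

1.168%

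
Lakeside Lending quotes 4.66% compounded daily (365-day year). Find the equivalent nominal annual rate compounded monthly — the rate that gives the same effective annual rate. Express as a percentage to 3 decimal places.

EAR = (1 + 0.0466/365)^365 − 1 = 0.047700.
Solve (1 + r/12)^12 = 1.047700: r/12 = 1.047700^(1/12) − 1 = 0.003891, so r = 0.046688 = 4.669%.

4.669%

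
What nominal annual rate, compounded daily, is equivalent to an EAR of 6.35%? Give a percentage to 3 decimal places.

6.157%

(1 + r/365)^365 − 1 = 0.0635, so 1 + r/365 = 1.0635^(1/365).
r/365 = 0.000169, so r = 0.061571 = 6.157%.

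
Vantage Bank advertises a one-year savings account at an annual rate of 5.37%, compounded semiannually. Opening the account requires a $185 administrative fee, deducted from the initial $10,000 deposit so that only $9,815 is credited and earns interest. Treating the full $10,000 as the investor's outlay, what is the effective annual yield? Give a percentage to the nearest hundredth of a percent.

3.49%

Value after one year: 9,815 × (1 + 0.0537/2)^2 = 9,815 × 1.054421 = $10,349.14.
Effective yield on the $10,000 outlay: 10,349.14 / 10,000 − 1 = 0.034914 = 3.49%.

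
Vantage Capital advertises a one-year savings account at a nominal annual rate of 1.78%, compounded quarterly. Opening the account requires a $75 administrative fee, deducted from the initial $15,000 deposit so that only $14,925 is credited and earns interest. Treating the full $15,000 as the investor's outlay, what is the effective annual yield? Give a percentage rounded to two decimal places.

1.28%

Value after one year: 14,925 × (1 + 0.0178/4)^4 = 14,925 × 1.017919 = $15,192.44.
Effective yield on the $15,000 outlay: 15,192.44 / 15,000 − 1 = 0.012830 = 1.28%.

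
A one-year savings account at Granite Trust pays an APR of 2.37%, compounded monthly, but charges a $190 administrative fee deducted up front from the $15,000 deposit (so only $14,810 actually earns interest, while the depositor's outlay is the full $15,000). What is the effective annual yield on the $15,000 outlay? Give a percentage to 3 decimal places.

1.099%

Value after one year: 14,810 × (1 + 0.0237/12)^12 = 14,810 × 1.023959 = $15,164.83.
Effective yield on the $15,000 outlay: 15,164.83 / 15,000 − 1 = 0.010989 = 1.099%.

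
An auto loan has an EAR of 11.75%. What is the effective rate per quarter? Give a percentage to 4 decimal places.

2.8163%

The per-quarter rate i satisfies (1 + i)^4 = 1 + 0.1175.
i = 1.1175^(1/4) − 1 = 0.0281628 = 2.8163%.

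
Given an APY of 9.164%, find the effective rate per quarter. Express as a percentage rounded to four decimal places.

2.2162%

The per-quarter rate i satisfies (1 + i)^4 = 1 + 0.09164.
i = 1.09164^(1/4) − 1 = 0.0221623 = 2.2162%.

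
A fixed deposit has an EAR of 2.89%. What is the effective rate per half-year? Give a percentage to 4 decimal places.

The per-half-year rate i satisfies (1 + i)^2 = 1 + 0.0289.
i = 1.0289^(1/2) − 1 = 0.0143471 = 1.4347%.

1.4347%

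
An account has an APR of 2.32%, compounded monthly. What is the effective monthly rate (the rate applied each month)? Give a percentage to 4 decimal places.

0.1933%

With a nominal annual rate compounded monthly, the periodic rate is the nominal rate divided by 12.
i = 0.0232 / 12 = 0.0019333 = 0.1933%.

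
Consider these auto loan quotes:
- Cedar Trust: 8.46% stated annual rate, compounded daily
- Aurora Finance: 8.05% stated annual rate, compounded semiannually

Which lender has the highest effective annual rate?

Cedar Trust

Cedar Trust: (1 + 0.0846/365)^365 − 1 = 8.827%
Aurora Finance: (1 + 0.0805/2)^2 − 1 = 8.212%
The highest effective annual rate is Cedar Trust at 8.827%.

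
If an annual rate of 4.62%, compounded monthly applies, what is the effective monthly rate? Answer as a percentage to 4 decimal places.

0.3850%

With a nominal annual rate compounded monthly, the periodic rate is the nominal rate divided by 12.
i = 0.0462 / 12 = 0.0038500 = 0.3850%.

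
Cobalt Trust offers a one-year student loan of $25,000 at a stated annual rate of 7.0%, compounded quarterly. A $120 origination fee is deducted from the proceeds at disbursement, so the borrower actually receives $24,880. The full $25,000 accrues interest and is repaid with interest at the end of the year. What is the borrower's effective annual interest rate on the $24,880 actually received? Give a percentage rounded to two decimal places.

7.70%

Amount owed after one year: 25,000 × (1 + 0.070/4)^4 = 25,000 × 1.071859 = $26,796.48.
Effective rate on net proceeds: 26,796.48 / 24,880 − 1 = 0.077029 = 7.70%.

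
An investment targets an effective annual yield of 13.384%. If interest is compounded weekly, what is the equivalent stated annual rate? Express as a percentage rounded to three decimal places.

(1 + r/52)^52 − 1 = 0.13384, so 1 + r/52 = 1.13384^(1/52).
r/52 = 0.002418, so r = 0.125762 = 12.576%.

12.576%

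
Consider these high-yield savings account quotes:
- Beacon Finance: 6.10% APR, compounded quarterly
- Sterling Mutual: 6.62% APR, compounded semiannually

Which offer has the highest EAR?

Sterling Mutual

Beacon Finance: (1 + 0.0610/4)^4 − 1 = 6.241%
Sterling Mutual: (1 + 0.0662/2)^2 − 1 = 6.730%
The highest effective annual rate is Sterling Mutual at 6.730%.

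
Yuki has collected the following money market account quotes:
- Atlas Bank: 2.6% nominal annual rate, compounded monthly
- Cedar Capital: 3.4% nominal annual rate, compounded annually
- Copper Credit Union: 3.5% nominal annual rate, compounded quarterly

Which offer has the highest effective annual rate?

Copper Credit Union

Atlas Bank: (1 + 0.026/12)^12 − 1 = 2.631%
Cedar Capital: compounded annually, EAR = 3.400%
Copper Credit Union: (1 + 0.035/4)^4 − 1 = 3.546%
The highest effective annual rate is Copper Credit Union at 3.546%.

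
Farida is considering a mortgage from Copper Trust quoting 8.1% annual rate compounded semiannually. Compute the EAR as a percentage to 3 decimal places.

EAR = (1 + 0.081/2)^2 − 1.
= 1.082640 − 1 = 8.264%.

8.264%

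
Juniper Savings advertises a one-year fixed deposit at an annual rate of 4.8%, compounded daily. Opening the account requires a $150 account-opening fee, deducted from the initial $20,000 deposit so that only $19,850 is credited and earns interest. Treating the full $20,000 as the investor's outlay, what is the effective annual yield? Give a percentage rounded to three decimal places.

Value after one year: 19,850 × (1 + 0.048/365)^365 = 19,850 × 1.049167 = $20,825.97.
Effective yield on the $20,000 outlay: 20,825.97 / 20,000 − 1 = 0.041299 = 4.130%.

4.130%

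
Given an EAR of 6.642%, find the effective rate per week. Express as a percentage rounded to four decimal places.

0.1237%

The per-week rate i satisfies (1 + i)^52 = 1 + 0.06642.
i = 1.06642^(1/52) − 1 = 0.0012374 = 0.1237%.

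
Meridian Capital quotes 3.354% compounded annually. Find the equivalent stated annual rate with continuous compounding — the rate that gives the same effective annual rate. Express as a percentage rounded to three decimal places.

Compounded annually, EAR = nominal = 0.033540.
Equivalent continuous rate: r = ln(1 + 0.033540) = 0.032990 = 3.299%.

3.299%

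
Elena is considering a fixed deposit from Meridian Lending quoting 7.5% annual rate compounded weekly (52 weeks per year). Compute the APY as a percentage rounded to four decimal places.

EAR = (1 + 0.075/52)^52 − 1.
= (1 + 0.001442)^52 − 1 = 1.077826 − 1 = 7.7826%.

7.7826%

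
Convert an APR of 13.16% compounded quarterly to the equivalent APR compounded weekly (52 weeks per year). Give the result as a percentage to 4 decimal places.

12.9643%

EAR = (1 + 0.1316/4)^4 − 1 = 0.138238.
Solve (1 + r/52)^52 = 1.138238: r/52 = 1.138238^(1/52) − 1 = 0.002493, so r = 0.129643 = 12.9643%.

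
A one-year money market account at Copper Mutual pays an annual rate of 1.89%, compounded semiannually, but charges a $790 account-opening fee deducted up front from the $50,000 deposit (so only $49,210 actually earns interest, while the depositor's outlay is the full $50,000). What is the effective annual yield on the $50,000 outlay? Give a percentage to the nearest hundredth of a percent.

Value after one year: 49,210 × (1 + 0.0189/2)^2 = 49,210 × 1.018989 = $50,144.46.
Effective yield on the $50,000 outlay: 50,144.46 / 50,000 − 1 = 0.002889 = 0.29%.

0.29%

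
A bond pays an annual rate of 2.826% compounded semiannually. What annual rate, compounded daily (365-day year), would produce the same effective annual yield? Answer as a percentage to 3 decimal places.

EAR = (1 + 0.02826/2)^2 − 1 = 0.028460.
Solve (1 + r/365)^365 = 1.028460: r/365 = 1.028460^(1/365) − 1 = 0.000077, so r = 0.028063 = 2.806%.

2.806%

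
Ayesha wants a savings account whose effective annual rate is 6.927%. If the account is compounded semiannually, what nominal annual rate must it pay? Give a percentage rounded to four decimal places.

6.8110%

(1 + r/2)^2 − 1 = 0.06927, so 1 + r/2 = 1.06927^(1/2).
r/2 = 0.034055, so r = 0.068110 = 6.8110%.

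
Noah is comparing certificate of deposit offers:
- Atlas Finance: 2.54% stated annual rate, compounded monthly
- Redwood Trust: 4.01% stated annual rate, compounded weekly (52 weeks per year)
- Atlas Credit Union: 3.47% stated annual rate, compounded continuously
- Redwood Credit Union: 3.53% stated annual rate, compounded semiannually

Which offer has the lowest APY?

Atlas Finance: (1 + 0.0254/12)^12 − 1 = 2.570%
Redwood Trust: (1 + 0.0401/52)^52 − 1 = 4.090%
Atlas Credit Union: e^0.0347 − 1 = 3.531%
Redwood Credit Union: (1 + 0.0353/2)^2 − 1 = 3.561%
The lowest effective annual rate is Atlas Finance at 2.570%.

Atlas Finance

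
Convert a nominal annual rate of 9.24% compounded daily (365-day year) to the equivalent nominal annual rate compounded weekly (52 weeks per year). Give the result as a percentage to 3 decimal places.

EAR = (1 + 0.0924/365)^365 − 1 = 0.096791.
Solve (1 + r/52)^52 = 1.096791: r/52 = 1.096791^(1/52) − 1 = 0.001778, so r = 0.092470 = 9.247%.

9.247%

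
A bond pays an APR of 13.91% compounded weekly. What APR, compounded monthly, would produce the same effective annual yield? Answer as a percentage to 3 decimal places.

13.972%

EAR = (1 + 0.1391/52)^52 − 1 = 0.149026.
Solve (1 + r/12)^12 = 1.149026: r/12 = 1.149026^(1/12) − 1 = 0.011643, so r = 0.139721 = 13.972%.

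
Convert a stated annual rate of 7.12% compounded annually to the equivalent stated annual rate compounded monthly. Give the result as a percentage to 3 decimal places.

6.898%

Compounded annually, EAR = nominal = 0.071200.
Solve (1 + r/12)^12 = 1.071200: r/12 = 1.071200^(1/12) − 1 = 0.005748, so r = 0.068977 = 6.898%.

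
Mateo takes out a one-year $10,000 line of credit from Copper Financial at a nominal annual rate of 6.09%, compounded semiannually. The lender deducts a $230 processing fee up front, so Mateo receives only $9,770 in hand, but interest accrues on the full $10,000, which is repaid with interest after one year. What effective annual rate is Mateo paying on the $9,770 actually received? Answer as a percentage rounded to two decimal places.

Amount owed after one year: 10,000 × (1 + 0.0609/2)^2 = 10,000 × 1.061827 = $10,618.27.
Effective rate on net proceeds: 10,618.27 / 9,770 − 1 = 0.086824 = 8.68%.

8.68%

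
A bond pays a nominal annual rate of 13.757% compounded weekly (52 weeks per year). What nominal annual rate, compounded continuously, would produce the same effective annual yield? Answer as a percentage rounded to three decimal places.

13.739%

EAR = (1 + 0.13757/52)^52 − 1 = 0.147274.
Equivalent continuous rate: r = ln(1 + 0.147274) = 0.137388 = 13.739%.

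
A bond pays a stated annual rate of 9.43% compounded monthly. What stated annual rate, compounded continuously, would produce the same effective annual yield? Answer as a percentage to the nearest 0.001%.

9.393%

EAR = (1 + 0.0943/12)^12 − 1 = 0.098484.
Equivalent continuous rate: r = ln(1 + 0.098484) = 0.093931 = 9.393%.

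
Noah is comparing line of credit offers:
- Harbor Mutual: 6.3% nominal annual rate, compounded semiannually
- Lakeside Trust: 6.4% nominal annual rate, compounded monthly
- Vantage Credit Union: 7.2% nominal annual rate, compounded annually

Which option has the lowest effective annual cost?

Harbor Mutual: (1 + 0.063/2)^2 − 1 = 6.399%
Lakeside Trust: (1 + 0.064/12)^12 − 1 = 6.591%
Vantage Credit Union: compounded annually, EAR = 7.200%
The lowest effective annual rate is Harbor Mutual at 6.399%.

Harbor Mutual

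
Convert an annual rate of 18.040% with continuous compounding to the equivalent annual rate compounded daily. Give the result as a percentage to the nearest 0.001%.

EAR under continuous compounding: e^0.18040 − 1 = 0.197696.
Solve (1 + r/365)^365 = 1.197696: r/365 = 1.197696^(1/365) − 1 = 0.000494, so r = 0.180445 = 18.044%.

18.044%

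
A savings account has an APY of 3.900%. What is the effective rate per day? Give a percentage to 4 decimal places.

0.0105%

The per-day rate i satisfies (1 + i)^365 = 1 + 0.03900.
i = 1.03900^(1/365) − 1 = 0.0001048 = 0.0105%.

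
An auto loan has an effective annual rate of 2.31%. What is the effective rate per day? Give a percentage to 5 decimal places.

0.00626%

The per-day rate i satisfies (1 + i)^365 = 1 + 0.0231.
i = 1.0231^(1/365) − 1 = 0.0000626 = 0.00626%.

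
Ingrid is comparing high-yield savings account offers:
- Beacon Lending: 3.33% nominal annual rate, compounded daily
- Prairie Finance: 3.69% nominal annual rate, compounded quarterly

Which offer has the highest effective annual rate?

Prairie Finance

Beacon Lending: (1 + 0.0333/365)^365 − 1 = 3.386%
Prairie Finance: (1 + 0.0369/4)^4 − 1 = 3.741%
The highest effective annual rate is Prairie Finance at 3.741%.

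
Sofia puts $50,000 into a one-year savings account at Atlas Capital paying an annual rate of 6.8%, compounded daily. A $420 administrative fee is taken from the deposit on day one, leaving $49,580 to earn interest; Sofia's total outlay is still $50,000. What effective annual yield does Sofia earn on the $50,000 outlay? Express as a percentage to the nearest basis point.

6.14%

Value after one year: 49,580 × (1 + 0.068/365)^365 = 49,580 × 1.070359 = $53,068.38.
Effective yield on the $50,000 outlay: 53,068.38 / 50,000 − 1 = 0.061368 = 6.14%.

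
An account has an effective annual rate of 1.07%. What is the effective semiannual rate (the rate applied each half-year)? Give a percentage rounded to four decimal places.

The per-half-year rate i satisfies (1 + i)^2 = 1 + 0.0107.
i = 1.0107^(1/2) − 1 = 0.0053358 = 0.5336%.

0.5336%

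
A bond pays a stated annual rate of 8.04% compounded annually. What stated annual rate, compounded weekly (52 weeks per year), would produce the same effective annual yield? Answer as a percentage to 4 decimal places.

Compounded annually, EAR = nominal = 0.080400.
Solve (1 + r/52)^52 = 1.080400: r/52 = 1.080400^(1/52) − 1 = 0.001488, so r = 0.077389 = 7.7389%.

7.7389%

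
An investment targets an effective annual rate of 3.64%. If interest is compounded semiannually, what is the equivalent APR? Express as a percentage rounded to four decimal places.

(1 + r/2)^2 − 1 = 0.0364, so 1 + r/2 = 1.0364^(1/2).
r/2 = 0.018037, so r = 0.036075 = 3.6075%.

3.6075%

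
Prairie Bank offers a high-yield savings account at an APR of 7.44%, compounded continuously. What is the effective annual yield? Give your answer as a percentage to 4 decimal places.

With continuous compounding, EAR = e^0.0744 − 1.
e^0.0744 = 1.077238, so EAR = 0.077238 = 7.7238%.

7.7238%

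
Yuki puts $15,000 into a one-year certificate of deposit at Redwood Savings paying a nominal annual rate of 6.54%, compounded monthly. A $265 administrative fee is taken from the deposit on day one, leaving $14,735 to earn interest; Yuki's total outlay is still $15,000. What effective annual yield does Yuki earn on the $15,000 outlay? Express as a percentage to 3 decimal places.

Value after one year: 14,735 × (1 + 0.0654/12)^12 = 14,735 × 1.067396 = $15,728.09.
Effective yield on the $15,000 outlay: 15,728.09 / 15,000 − 1 = 0.048539 = 4.854%.

4.854%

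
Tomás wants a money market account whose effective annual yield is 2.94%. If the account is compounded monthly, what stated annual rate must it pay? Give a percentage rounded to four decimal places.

(1 + r/12)^12 − 1 = 0.0294, so 1 + r/12 = 1.0294^(1/12).
r/12 = 0.002418, so r = 0.029011 = 2.9011%.

2.9011%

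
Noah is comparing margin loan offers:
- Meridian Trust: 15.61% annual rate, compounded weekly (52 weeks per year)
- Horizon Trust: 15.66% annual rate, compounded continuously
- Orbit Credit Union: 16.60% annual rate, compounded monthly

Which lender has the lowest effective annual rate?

Meridian Trust

Meridian Trust: (1 + 0.1561/52)^52 − 1 = 16.867%
Horizon Trust: e^0.1566 − 1 = 16.953%
Orbit Credit Union: (1 + 0.1660/12)^12 − 1 = 17.923%
The lowest effective annual rate is Meridian Trust at 16.867%.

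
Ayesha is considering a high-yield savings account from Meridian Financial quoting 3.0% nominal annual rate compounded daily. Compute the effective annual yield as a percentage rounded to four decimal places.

EAR = (1 + 0.030/365)^365 − 1.
= 1.030453 − 1 = 3.0453%.

3.0453%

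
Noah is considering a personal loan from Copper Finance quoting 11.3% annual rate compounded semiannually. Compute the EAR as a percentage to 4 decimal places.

EAR = (1 + 0.113/2)^2 − 1.
= 1.116192 − 1 = 11.6192%.

11.6192%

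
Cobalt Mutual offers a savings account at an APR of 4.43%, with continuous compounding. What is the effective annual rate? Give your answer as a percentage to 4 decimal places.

With continuous compounding, EAR = e^0.0443 − 1.
e^0.0443 = 1.045296, so EAR = 0.045296 = 4.5296%.

4.5296%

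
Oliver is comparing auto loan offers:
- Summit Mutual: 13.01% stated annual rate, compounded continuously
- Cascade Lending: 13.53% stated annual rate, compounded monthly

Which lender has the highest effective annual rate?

Cascade Lending

Summit Mutual: e^0.1301 − 1 = 13.894%
Cascade Lending: (1 + 0.1353/12)^12 − 1 = 14.401%
The highest effective annual rate is Cascade Lending at 14.401%.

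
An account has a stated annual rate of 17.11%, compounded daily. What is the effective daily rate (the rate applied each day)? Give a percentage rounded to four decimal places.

With a nominal annual rate compounded daily, the periodic rate is the nominal rate divided by 365.
i = 0.1711 / 365 = 0.0004688 = 0.0469%.

0.0469%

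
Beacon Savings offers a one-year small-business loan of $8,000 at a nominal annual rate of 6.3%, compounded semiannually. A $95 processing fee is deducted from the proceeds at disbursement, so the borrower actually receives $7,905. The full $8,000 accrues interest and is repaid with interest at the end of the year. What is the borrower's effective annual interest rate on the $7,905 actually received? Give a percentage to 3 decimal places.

7.678%

Amount owed after one year: 8,000 × (1 + 0.063/2)^2 = 8,000 × 1.063992 = $8,511.94.
Effective rate on net proceeds: 8,511.94 / 7,905 − 1 = 0.076779 = 7.678%.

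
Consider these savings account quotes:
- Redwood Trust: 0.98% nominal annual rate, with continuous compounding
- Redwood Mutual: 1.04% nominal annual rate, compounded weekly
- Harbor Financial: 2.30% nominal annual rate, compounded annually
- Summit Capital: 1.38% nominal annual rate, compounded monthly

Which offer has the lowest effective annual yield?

Redwood Trust

Redwood Trust: e^0.0098 − 1 = 0.985%
Redwood Mutual: (1 + 0.0104/52)^52 − 1 = 1.045%
Harbor Financial: compounded annually, EAR = 2.300%
Summit Capital: (1 + 0.0138/12)^12 − 1 = 1.389%
The lowest effective annual rate is Redwood Trust at 0.985%.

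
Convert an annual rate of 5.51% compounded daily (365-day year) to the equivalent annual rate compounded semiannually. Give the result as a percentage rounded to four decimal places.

5.5862%

EAR = (1 + 0.0551/365)^365 − 1 = 0.056642.
Solve (1 + r/2)^2 = 1.056642: r/2 = 1.056642^(1/2) − 1 = 0.027931, so r = 0.055862 = 5.5862%.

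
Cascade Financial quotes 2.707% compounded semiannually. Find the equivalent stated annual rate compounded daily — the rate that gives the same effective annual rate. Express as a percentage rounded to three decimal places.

EAR = (1 + 0.02707/2)^2 − 1 = 0.027253.
Solve (1 + r/365)^365 = 1.027253: r/365 = 1.027253^(1/365) − 1 = 0.000074, so r = 0.026889 = 2.689%.

2.689%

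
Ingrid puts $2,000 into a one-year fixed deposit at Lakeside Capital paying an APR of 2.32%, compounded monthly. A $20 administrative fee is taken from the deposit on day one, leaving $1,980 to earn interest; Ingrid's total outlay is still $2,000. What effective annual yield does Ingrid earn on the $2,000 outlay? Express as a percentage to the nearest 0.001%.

1.321%

Value after one year: 1,980 × (1 + 0.0232/12)^12 = 1,980 × 1.023448 = $2,026.43.
Effective yield on the $2,000 outlay: 2,026.43 / 2,000 − 1 = 0.013214 = 1.321%.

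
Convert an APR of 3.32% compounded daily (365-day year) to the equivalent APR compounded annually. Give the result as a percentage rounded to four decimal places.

EAR = (1 + 0.0332/365)^365 − 1 = 0.033756.
Compounded annually, the equivalent nominal rate is the EAR itself: 3.3756%.

3.3756%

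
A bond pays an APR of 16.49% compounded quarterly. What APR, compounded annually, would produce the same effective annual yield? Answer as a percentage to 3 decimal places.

EAR = (1 + 0.1649/4)^4 − 1 = 0.175380.
Compounded annually, the equivalent nominal rate is the EAR itself: 17.538%.

17.538%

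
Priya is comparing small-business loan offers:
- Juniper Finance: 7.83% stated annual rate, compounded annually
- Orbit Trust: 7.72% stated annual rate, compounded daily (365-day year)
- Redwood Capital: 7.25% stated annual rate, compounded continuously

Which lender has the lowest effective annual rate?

Juniper Finance: compounded annually, EAR = 7.830%
Orbit Trust: (1 + 0.0772/365)^365 − 1 = 8.025%
Redwood Capital: e^0.0725 − 1 = 7.519%
The lowest effective annual rate is Redwood Capital at 7.519%.

Redwood Capital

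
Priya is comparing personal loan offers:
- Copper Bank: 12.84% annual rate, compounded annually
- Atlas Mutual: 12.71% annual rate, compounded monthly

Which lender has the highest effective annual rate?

Copper Bank: compounded annually, EAR = 12.840%
Atlas Mutual: (1 + 0.1271/12)^12 − 1 = 13.477%
The highest effective annual rate is Atlas Mutual at 13.477%.

Atlas Mutual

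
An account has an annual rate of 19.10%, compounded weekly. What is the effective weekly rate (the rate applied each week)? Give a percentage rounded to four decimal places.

With a nominal annual rate compounded weekly, the periodic rate is the nominal rate divided by 52.
i = 0.1910 / 52 = 0.0036731 = 0.3673%.

0.3673%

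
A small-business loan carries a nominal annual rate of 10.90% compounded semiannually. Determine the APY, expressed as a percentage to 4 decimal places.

11.1970%

EAR = (1 + 0.1090/2)^2 − 1.
= (1 + 0.054500)^2 − 1 = 1.111970 − 1 = 11.1970%.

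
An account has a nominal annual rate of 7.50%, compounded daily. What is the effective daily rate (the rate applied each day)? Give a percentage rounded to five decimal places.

With a nominal annual rate compounded daily, the periodic rate is the nominal rate divided by 365.
i = 0.0750 / 365 = 0.0002055 = 0.02055%.

0.02055%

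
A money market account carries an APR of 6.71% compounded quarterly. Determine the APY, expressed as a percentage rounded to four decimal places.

EAR = (1 + 0.0671/4)^4 − 1.
= 1.068807 − 1 = 6.8807%.

6.8807%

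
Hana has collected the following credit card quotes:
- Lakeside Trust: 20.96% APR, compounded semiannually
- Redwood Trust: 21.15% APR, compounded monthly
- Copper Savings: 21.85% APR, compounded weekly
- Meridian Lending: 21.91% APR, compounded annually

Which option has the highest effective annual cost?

Copper Savings

Lakeside Trust: (1 + 0.2096/2)^2 − 1 = 22.058%
Redwood Trust: (1 + 0.2115/12)^12 − 1 = 23.326%
Copper Savings: (1 + 0.2185/52)^52 − 1 = 24.364%
Meridian Lending: compounded annually, EAR = 21.910%
The highest effective annual rate is Copper Savings at 24.364%.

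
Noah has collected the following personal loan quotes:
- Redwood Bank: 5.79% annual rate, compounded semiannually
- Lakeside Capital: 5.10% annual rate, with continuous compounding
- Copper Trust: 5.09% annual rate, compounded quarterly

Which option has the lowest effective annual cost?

Redwood Bank: (1 + 0.0579/2)^2 − 1 = 5.874%
Lakeside Capital: e^0.0510 − 1 = 5.232%
Copper Trust: (1 + 0.0509/4)^4 − 1 = 5.188%
The lowest effective annual rate is Copper Trust at 5.188%.

Copper Trust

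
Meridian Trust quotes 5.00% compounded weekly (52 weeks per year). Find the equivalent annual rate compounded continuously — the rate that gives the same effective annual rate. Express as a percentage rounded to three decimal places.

4.998%

EAR = (1 + 0.0500/52)^52 − 1 = 0.051246.
Equivalent continuous rate: r = ln(1 + 0.051246) = 0.049976 = 4.998%.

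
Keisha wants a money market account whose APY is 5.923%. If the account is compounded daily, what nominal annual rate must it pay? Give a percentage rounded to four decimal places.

(1 + r/365)^365 − 1 = 0.05923, so 1 + r/365 = 1.05923^(1/365).
r/365 = 0.000158, so r = 0.057547 = 5.7547%.

5.7547%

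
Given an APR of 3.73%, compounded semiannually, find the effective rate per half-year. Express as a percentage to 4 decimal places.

1.8650%

With a nominal annual rate compounded semiannually, the periodic rate is the nominal rate divided by 2.
i = 0.0373 / 2 = 0.0186500 = 1.8650%.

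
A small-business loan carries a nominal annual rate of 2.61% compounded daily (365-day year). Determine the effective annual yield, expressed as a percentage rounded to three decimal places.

EAR = (1 + 0.0261/365)^365 − 1.
= (1 + 0.000072)^365 − 1 = 1.026443 − 1 = 2.644%.

2.644%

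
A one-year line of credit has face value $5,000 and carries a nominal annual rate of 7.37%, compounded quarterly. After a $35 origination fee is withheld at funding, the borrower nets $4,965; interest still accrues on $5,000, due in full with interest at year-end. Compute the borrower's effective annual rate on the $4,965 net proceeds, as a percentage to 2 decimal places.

Amount owed after one year: 5,000 × (1 + 0.0737/4)^4 = 5,000 × 1.075762 = $5,378.81.
Effective rate on net proceeds: 5,378.81 / 4,965 − 1 = 0.083345 = 8.33%.

8.33%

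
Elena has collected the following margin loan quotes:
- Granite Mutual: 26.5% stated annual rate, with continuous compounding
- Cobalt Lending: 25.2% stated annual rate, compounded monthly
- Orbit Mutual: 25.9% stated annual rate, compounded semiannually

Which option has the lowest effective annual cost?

Granite Mutual: e^0.265 − 1 = 30.343%
Cobalt Lending: (1 + 0.252/12)^12 − 1 = 28.324%
Orbit Mutual: (1 + 0.259/2)^2 − 1 = 27.577%
The lowest effective annual rate is Orbit Mutual at 27.577%.

Orbit Mutual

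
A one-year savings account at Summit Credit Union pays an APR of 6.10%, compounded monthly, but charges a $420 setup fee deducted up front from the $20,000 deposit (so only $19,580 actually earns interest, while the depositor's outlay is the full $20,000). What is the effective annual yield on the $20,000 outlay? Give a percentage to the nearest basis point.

4.04%

Value after one year: 19,580 × (1 + 0.0610/12)^12 = 19,580 × 1.062735 = $20,808.35.
Effective yield on the $20,000 outlay: 20,808.35 / 20,000 − 1 = 0.040417 = 4.04%.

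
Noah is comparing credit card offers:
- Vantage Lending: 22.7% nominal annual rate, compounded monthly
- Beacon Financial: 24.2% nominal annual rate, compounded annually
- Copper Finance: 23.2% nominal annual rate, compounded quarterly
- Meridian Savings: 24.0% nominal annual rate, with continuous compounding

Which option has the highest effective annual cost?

Vantage Lending: (1 + 0.227/12)^12 − 1 = 25.217%
Beacon Financial: compounded annually, EAR = 24.200%
Copper Finance: (1 + 0.232/4)^4 − 1 = 25.298%
Meridian Savings: e^0.240 − 1 = 27.125%
The highest effective annual rate is Meridian Savings at 27.125%.

Meridian Savings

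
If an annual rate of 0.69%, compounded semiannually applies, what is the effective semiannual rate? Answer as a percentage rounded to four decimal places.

0.3450%

With a nominal annual rate compounded semiannually, the periodic rate is the nominal rate divided by 2.
i = 0.0069 / 2 = 0.0034500 = 0.3450%.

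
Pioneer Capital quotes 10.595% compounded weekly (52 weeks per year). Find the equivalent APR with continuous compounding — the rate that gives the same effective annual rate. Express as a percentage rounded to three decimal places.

10.584%

EAR = (1 + 0.10595/52)^52 − 1 = 0.111646.
Equivalent continuous rate: r = ln(1 + 0.111646) = 0.105842 = 10.584%.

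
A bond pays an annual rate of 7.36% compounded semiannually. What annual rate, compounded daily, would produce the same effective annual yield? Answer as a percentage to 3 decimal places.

EAR = (1 + 0.0736/2)^2 − 1 = 0.074954.
Solve (1 + r/365)^365 = 1.074954: r/365 = 1.074954^(1/365) − 1 = 0.000198, so r = 0.072285 = 7.229%.

7.229%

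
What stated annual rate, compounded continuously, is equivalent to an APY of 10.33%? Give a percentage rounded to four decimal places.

9.8306%

Continuous: nominal r satisfies e^r − 1 = 0.1033.
r = ln(1 + 0.1033) = ln(1.1033) = 0.098306 = 9.8306%.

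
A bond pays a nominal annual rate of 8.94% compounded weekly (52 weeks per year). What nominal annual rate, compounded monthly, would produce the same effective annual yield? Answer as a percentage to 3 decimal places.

EAR = (1 + 0.0894/52)^52 − 1 = 0.093434.
Solve (1 + r/12)^12 = 1.093434: r/12 = 1.093434^(1/12) − 1 = 0.007471, so r = 0.089657 = 8.966%.

8.966%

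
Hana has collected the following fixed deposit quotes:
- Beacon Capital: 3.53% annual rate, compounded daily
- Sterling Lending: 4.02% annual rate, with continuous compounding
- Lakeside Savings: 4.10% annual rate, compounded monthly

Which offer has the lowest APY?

Beacon Capital

Beacon Capital: (1 + 0.0353/365)^365 − 1 = 3.593%
Sterling Lending: e^0.0402 − 1 = 4.102%
Lakeside Savings: (1 + 0.0410/12)^12 − 1 = 4.178%
The lowest effective annual rate is Beacon Capital at 3.593%.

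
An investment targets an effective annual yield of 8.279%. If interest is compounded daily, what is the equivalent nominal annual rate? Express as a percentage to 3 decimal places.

7.955%

(1 + r/365)^365 − 1 = 0.08279, so 1 + r/365 = 1.08279^(1/365).
r/365 = 0.000218, so r = 0.079550 = 7.955%.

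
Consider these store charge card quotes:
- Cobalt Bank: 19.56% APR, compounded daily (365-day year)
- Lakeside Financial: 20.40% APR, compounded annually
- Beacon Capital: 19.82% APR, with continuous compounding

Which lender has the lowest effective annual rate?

Lakeside Financial

Cobalt Bank: (1 + 0.1956/365)^365 − 1 = 21.598%
Lakeside Financial: compounded annually, EAR = 20.400%
Beacon Capital: e^0.1982 − 1 = 21.921%
The lowest effective annual rate is Lakeside Financial at 20.400%.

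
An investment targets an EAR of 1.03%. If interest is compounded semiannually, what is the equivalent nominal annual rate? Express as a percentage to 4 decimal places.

(1 + r/2)^2 − 1 = 0.0103, so 1 + r/2 = 1.0103^(1/2).
r/2 = 0.005137, so r = 0.010274 = 1.0274%.

1.0274%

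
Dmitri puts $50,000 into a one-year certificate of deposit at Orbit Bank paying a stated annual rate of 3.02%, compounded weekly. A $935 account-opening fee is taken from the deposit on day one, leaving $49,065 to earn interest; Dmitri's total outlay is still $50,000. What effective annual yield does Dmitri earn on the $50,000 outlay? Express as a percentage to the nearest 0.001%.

1.138%

Value after one year: 49,065 × (1 + 0.0302/52)^52 = 49,065 × 1.030652 = $50,568.92.
Effective yield on the $50,000 outlay: 50,568.92 / 50,000 − 1 = 0.011378 = 1.138%.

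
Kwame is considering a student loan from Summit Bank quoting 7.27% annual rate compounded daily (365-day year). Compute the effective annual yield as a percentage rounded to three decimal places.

EAR = (1 + 0.0727/365)^365 − 1.
= (1 + 0.000199)^365 − 1 = 1.075400 − 1 = 7.540%.

7.540%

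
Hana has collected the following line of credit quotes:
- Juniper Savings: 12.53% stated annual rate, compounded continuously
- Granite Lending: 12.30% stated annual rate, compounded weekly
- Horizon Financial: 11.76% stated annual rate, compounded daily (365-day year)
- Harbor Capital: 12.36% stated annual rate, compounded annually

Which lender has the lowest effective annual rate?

Juniper Savings: e^0.1253 − 1 = 13.349%
Granite Lending: (1 + 0.1230/52)^52 − 1 = 13.072%
Horizon Financial: (1 + 0.1176/365)^365 − 1 = 12.477%
Harbor Capital: compounded annually, EAR = 12.360%
The lowest effective annual rate is Harbor Capital at 12.360%.

Harbor Capital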